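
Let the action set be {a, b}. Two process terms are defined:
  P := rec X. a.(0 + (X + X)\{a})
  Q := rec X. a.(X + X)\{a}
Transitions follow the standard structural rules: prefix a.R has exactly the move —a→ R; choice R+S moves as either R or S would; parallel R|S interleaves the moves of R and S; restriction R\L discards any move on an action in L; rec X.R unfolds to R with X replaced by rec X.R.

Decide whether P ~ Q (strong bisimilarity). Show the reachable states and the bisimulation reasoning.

P ~ Q

Reachable graph of P (2 states):
  m0 = rec X. a.(0 + (X + X)\{a}) has moves ··a··> m1
  m1 = 0 + ((rec X. a.(0 + (X + X)\{a})) + (rec X. a.(0 + (X + X)\{a})))\{a} has moves ∅
Reachable graph of Q (2 states):
  n0 = rec X. a.(X + X)\{a} has moves ··a··> n1
  n1 = ((rec X. a.(X + X)\{a}) + (rec X. a.(X + X)\{a}))\{a} has moves ∅
Bisimilarity quotient blocks:
  B0 = {m0, n0}
  B1 = {m1, n1}
m0 ∈ B0, n0 ∈ B0 → same block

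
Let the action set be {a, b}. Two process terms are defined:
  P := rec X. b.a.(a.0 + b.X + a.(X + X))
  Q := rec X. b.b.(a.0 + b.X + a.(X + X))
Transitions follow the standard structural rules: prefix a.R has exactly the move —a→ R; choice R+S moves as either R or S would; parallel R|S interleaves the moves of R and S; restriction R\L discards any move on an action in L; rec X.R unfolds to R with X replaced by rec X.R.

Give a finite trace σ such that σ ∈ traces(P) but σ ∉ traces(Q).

P's transition system — 5 states:
  s0 = rec X. b.a.(a.0 + b.X + a.(X + X)) | =b=> s1
  s1 = a.(a.0 + b.(rec X. b.a.(a.0 + b.X + a.(X + X))) + a.((rec X. b.a.(a.0 + b.X + a.(X + X))) + (rec X. b.a.(a.0 + b.X + a.(X + X))))) | =a=> s2
  s2 = a.0 + b.(rec X. b.a.(a.0 + b.X + a.(X + X))) + a.((rec X. b.a.(a.0 + b.X + a.(X + X))) + (rec X. b.a.(a.0 + b.X + a.(X + X)))) | =a=> s3, =a=> s4, =b=> s0
  s3 = (rec X. b.a.(a.0 + b.X + a.(X + X))) + (rec X. b.a.(a.0 + b.X + a.(X + X))) | =b=> s1
  s4 = 0 | ∅
Q's transition system — 5 states:
  t0 = rec X. b.b.(a.0 + b.X + a.(X + X)) | =b=> t1
  t1 = b.(a.0 + b.(rec X. b.b.(a.0 + b.X + a.(X + X))) + a.((rec X. b.b.(a.0 + b.X + a.(X + X))) + (rec X. b.b.(a.0 + b.X + a.(X + X))))) | =b=> t2
  t2 = a.0 + b.(rec X. b.b.(a.0 + b.X + a.(X + X))) + a.((rec X. b.b.(a.0 + b.X + a.(X + X))) + (rec X. b.b.(a.0 + b.X + a.(X + X)))) | =a=> t3, =a=> t4, =b=> t0
  t3 = (rec X. b.b.(a.0 + b.X + a.(X + X))) + (rec X. b.b.(a.0 + b.X + a.(X + X))) | =b=> t1
  t4 = 0 | ∅
Executing ba from P (initial set {s0}):
  step 1 (b): {s1}
  step 2 (a): {s2}
  P completes σ.
Executing ba from Q (initial set {t0}):
  step 1 (b): {t1}
  step 2 (a): ∅ (Q stuck)

ba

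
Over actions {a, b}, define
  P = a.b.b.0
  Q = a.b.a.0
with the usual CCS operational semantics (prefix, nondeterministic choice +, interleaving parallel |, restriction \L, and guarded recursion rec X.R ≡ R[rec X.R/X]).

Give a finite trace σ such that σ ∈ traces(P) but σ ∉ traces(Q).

abb

LTS(P): 4 reachable states
  u0 = a.b.b.0 :: --a--▸ u1
  u1 = b.b.0 :: --b--▸ u2
  u2 = b.0 :: --b--▸ u3
  u3 = 0 :: (no moves)
LTS(Q): 4 reachable states
  v0 = a.b.a.0 :: --a--▸ v1
  v1 = b.a.0 :: --b--▸ v2
  v2 = a.0 :: --a--▸ v3
  v3 = 0 :: (no moves)
Trace ⟨abb⟩ through P, begin at {u0}:
  after a @ step 1: {u1}
  after b @ step 2: {u2}
  after b @ step 3: {u3}
  — P admits the full trace.
Trace ⟨abb⟩ through Q, begin at {v0}:
  after a @ step 1: {v1}
  after b @ step 2: {v2}
  after b @ step 3: no successor for Q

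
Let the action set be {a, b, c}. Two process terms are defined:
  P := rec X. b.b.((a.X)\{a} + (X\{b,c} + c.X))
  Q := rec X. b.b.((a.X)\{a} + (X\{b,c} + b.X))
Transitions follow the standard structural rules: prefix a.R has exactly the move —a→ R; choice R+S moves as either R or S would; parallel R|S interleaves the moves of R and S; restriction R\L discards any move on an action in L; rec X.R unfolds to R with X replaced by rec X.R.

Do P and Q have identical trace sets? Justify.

traces(P) ≠ traces(Q) — witness ⟨bbc⟩

LTS(P): 3 reachable states
  p0 = rec X. b.b.((a.X)\{a} + (X\{b,c} + c.X)) has moves ··b··> p1
  p1 = b.((a.(rec X. b.b.((a.X)\{a} + (X\{b,c} + c.X))))\{a} + ((rec X. b.b.((a.X)\{a} + (X\{b,c} + c.X)))\{b,c} + c.(rec X. b.b.((a.X)\{a} + (X\{b,c} + c.X))))) has moves ··b··> p2
  p2 = (a.(rec X. b.b.((a.X)\{a} + (X\{b,c} + c.X))))\{a} + ((rec X. b.b.((a.X)\{a} + (X\{b,c} + c.X)))\{b,c} + c.(rec X. b.b.((a.X)\{a} + (X\{b,c} + c.X)))) has moves ··c··> p0
LTS(Q): 3 reachable states
  q0 = rec X. b.b.((a.X)\{a} + (X\{b,c} + b.X)) has moves ··b··> q1
  q1 = b.((a.(rec X. b.b.((a.X)\{a} + (X\{b,c} + b.X))))\{a} + ((rec X. b.b.((a.X)\{a} + (X\{b,c} + b.X)))\{b,c} + b.(rec X. b.b.((a.X)\{a} + (X\{b,c} + b.X))))) has moves ··b··> q2
  q2 = (a.(rec X. b.b.((a.X)\{a} + (X\{b,c} + b.X))))\{a} + ((rec X. b.b.((a.X)\{a} + (X\{b,c} + b.X)))\{b,c} + b.(rec X. b.b.((a.X)\{a} + (X\{b,c} + b.X)))) has moves ··b··> q0
Run σ = ⟨bbc⟩ on P: start {p0}
  after b @ step 1: {p1}
  after b @ step 2: {p2}
  after c @ step 3: {p0}
  — P admits the full trace.
Run σ = ⟨bbc⟩ on Q: start {q0}
  after b @ step 1: {q1}
  after b @ step 2: {q2}
  after c @ step 3: ∅ (Q stuck)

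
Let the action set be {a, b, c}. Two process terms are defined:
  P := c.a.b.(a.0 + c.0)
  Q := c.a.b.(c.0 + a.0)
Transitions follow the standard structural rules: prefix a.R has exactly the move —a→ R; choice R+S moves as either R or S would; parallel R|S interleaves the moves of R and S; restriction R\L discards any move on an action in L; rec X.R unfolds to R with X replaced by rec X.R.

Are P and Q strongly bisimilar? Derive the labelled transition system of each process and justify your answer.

LTS(P): 5 reachable states
  u0 = c.a.b.(a.0 + c.0) ⊢ ··c··> u1
  u1 = a.b.(a.0 + c.0) ⊢ ··a··> u2
  u2 = b.(a.0 + c.0) ⊢ ··b··> u3
  u3 = a.0 + c.0 ⊢ ··a··> u4, ··c··> u4
  u4 = 0 ⊢ (no moves)
LTS(Q): 5 reachable states
  v0 = c.a.b.(c.0 + a.0) ⊢ ··c··> v1
  v1 = a.b.(c.0 + a.0) ⊢ ··a··> v2
  v2 = b.(c.0 + a.0) ⊢ ··b··> v3
  v3 = c.0 + a.0 ⊢ ··a··> v4, ··c··> v4
  v4 = 0 ⊢ (no moves)
Coarsest stable partition (strong bisimilarity classes):
  B0 = {u0, v0}
  B1 = {u1, v1}
  B2 = {u2, v2}
  B3 = {u3, v3}
  B4 = {u4, v4}
u0 ∈ B0, v0 ∈ B0 → same block

P ~ Q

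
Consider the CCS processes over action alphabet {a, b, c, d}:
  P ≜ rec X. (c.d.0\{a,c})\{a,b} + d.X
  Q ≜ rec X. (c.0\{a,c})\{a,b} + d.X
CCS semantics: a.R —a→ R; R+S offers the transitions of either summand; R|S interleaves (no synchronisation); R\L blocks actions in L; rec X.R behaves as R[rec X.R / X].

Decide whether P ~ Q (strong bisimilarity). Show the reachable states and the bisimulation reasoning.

NO

LTS(P): 3 reachable states
  p0 = rec X. (c.d.0\{a,c})\{a,b} + d.X | —c→ p1, —d→ p0
  p1 = (d.0\{a,c})\{a,b} | —d→ p2
  p2 = 0\{a,c}\{a,b} | (no moves)
LTS(Q): 2 reachable states
  q0 = rec X. (c.0\{a,c})\{a,b} + d.X | —c→ q1, —d→ q0
  q1 = 0\{a,c}\{a,b} | (no moves)
Partition-refinement fixed point:
  B0 = {p0}
  B1 = {p1}
  B2 = {p2, q1}
  B3 = {q0}
p0 ∈ B0, q0 ∈ B3 → different blocks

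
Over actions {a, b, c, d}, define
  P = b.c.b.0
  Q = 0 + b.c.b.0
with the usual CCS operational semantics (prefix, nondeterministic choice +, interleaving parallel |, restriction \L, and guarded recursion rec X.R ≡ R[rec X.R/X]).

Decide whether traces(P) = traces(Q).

traces(P) = traces(Q)

P's transition system — 4 states:
  s0 = b.c.b.0 has moves ··b··> s1
  s1 = c.b.0 has moves ··c··> s2
  s2 = b.0 has moves ··b··> s3
  s3 = 0 has moves ·
Q's transition system — 4 states:
  t0 = 0 + b.c.b.0 has moves ··b··> t1
  t1 = c.b.0 has moves ··c··> t2
  t2 = b.0 has moves ··b··> t3
  t3 = 0 has moves ·
Bisimilarity quotient blocks:
  B0 = {s0, t0}
  B1 = {s1, t1}
  B2 = {s2, t2}
  B3 = {s3, t3}
s0 ∈ B0, t0 ∈ B0 → same block
Bisimilar ⇒ trace-equivalent.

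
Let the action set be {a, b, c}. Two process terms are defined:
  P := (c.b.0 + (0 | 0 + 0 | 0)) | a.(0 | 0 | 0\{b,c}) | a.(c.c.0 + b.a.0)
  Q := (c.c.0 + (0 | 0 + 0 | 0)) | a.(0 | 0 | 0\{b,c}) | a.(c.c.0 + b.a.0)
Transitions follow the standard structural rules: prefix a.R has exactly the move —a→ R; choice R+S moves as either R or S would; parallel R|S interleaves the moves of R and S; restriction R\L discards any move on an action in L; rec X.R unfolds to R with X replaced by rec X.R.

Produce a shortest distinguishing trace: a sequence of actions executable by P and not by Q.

cb

LTS(P): 30 reachable states
  u0 = (c.b.0 + (0 | 0 + 0 | 0)) | a.(0 | 0 | 0\{b,c}) | a.(c.c.0 + b.a.0) :: ··a··> u1, ··a··> u2, ··c··> u3
  u1 = (c.b.0 + (0 | 0 + 0 | 0)) | (0 | 0 | 0\{b,c}) | a.(c.c.0 + b.a.0) :: ··a··> u4, ··c··> u5
  u2 = (c.b.0 + (0 | 0 + 0 | 0)) | a.(0 | 0 | 0\{b,c}) | (c.c.0 + b.a.0) :: ··a··> u4, ··b··> u6, ··c··> u7, ··c··> u8
  u3 = b.0 | a.(0 | 0 | 0\{b,c}) | a.(c.c.0 + b.a.0) :: ··a··> u5, ··a··> u8, ··b··> u9
  u4 = (c.b.0 + (0 | 0 + 0 | 0)) | (0 | 0 | 0\{b,c}) | (c.c.0 + b.a.0) :: ··b··> u10, ··c··> u11, ··c··> u12
  u5 = b.0 | (0 | 0 | 0\{b,c}) | a.(c.c.0 + b.a.0) :: ··a··> u12, ··b··> u13
  u6 = (c.b.0 + (0 | 0 + 0 | 0)) | a.(0 | 0 | 0\{b,c}) | a.0 :: ··a··> u10, ··a··> u14, ··c··> u15
  u7 = (c.b.0 + (0 | 0 + 0 | 0)) | a.(0 | 0 | 0\{b,c}) | c.0 :: ··a··> u11, ··c··> u14, ··c··> u16
  u8 = b.0 | a.(0 | 0 | 0\{b,c}) | (c.c.0 + b.a.0) :: ··a··> u12, ··b··> u15, ··b··> u17, ··c··> u16
  u9 = 0 | a.(0 | 0 | 0\{b,c}) | a.(c.c.0 + b.a.0) :: ··a··> u13, ··a··> u17
  u10 = (c.b.0 + (0 | 0 + 0 | 0)) | (0 | 0 | 0\{b,c}) | a.0 :: ··a··> u18, ··c··> u19
  u11 = (c.b.0 + (0 | 0 + 0 | 0)) | (0 | 0 | 0\{b,c}) | c.0 :: ··c··> u18, ··c··> u20
  u12 = b.0 | (0 | 0 | 0\{b,c}) | (c.c.0 + b.a.0) :: ··b··> u19, ··b··> u21, ··c··> u20
  u13 = 0 | (0 | 0 | 0\{b,c}) | a.(c.c.0 + b.a.0) :: ··a··> u21
  u14 = (c.b.0 + (0 | 0 + 0 | 0)) | a.(0 | 0 | 0\{b,c}) | 0 :: ··a··> u18, ··c··> u22
  u15 = b.0 | a.(0 | 0 | 0\{b,c}) | a.0 :: ··a··> u19, ··a··> u22, ··b··> u23
  u16 = b.0 | a.(0 | 0 | 0\{b,c}) | c.0 :: ··a··> u20, ··b··> u24, ··c··> u22
  u17 = 0 | a.(0 | 0 | 0\{b,c}) | (c.c.0 + b.a.0) :: ··a··> u21, ··b··> u23, ··c··> u24
  u18 = (c.b.0 + (0 | 0 + 0 | 0)) | (0 | 0 | 0\{b,c}) | 0 :: ··c··> u25
  u19 = b.0 | (0 | 0 | 0\{b,c}) | a.0 :: ··a··> u25, ··b··> u26
  u20 = b.0 | (0 | 0 | 0\{b,c}) | c.0 :: ··b··> u27, ··c··> u25
  u21 = 0 | (0 | 0 | 0\{b,c}) | (c.c.0 + b.a.0) :: ··b··> u26, ··c··> u27
  u22 = b.0 | a.(0 | 0 | 0\{b,c}) | 0 :: ··a··> u25, ··b··> u28
  u23 = 0 | a.(0 | 0 | 0\{b,c}) | a.0 :: ··a··> u26, ··a··> u28
  u24 = 0 | a.(0 | 0 | 0\{b,c}) | c.0 :: ··a··> u27, ··c··> u28
  u25 = b.0 | (0 | 0 | 0\{b,c}) | 0 :: ··b··> u29
  u26 = 0 | (0 | 0 | 0\{b,c}) | a.0 :: ··a··> u29
  u27 = 0 | (0 | 0 | 0\{b,c}) | c.0 :: ··c··> u29
  u28 = 0 | a.(0 | 0 | 0\{b,c}) | 0 :: ··a··> u29
  u29 = 0 | (0 | 0 | 0\{b,c}) | 0 :: (no moves)
LTS(Q): 30 reachable states
  v0 = (c.c.0 + (0 | 0 + 0 | 0)) | a.(0 | 0 | 0\{b,c}) | a.(c.c.0 + b.a.0) :: ··a··> v1, ··a··> v2, ··c··> v3
  v1 = (c.c.0 + (0 | 0 + 0 | 0)) | (0 | 0 | 0\{b,c}) | a.(c.c.0 + b.a.0) :: ··a··> v4, ··c··> v5
  v2 = (c.c.0 + (0 | 0 + 0 | 0)) | a.(0 | 0 | 0\{b,c}) | (c.c.0 + b.a.0) :: ··a··> v4, ··b··> v6, ··c··> v7, ··c··> v8
  v3 = c.0 | a.(0 | 0 | 0\{b,c}) | a.(c.c.0 + b.a.0) :: ··a··> v5, ··a··> v8, ··c··> v9
  v4 = (c.c.0 + (0 | 0 + 0 | 0)) | (0 | 0 | 0\{b,c}) | (c.c.0 + b.a.0) :: ··b··> v10, ··c··> v11, ··c··> v12
  v5 = c.0 | (0 | 0 | 0\{b,c}) | a.(c.c.0 + b.a.0) :: ··a··> v12, ··c··> v13
  v6 = (c.c.0 + (0 | 0 + 0 | 0)) | a.(0 | 0 | 0\{b,c}) | a.0 :: ··a··> v10, ··a··> v14, ··c··> v15
  v7 = (c.c.0 + (0 | 0 + 0 | 0)) | a.(0 | 0 | 0\{b,c}) | c.0 :: ··a··> v11, ··c··> v14, ··c··> v16
  v8 = c.0 | a.(0 | 0 | 0\{b,c}) | (c.c.0 + b.a.0) :: ··a··> v12, ··b··> v15, ··c··> v16, ··c··> v17
  v9 = 0 | a.(0 | 0 | 0\{b,c}) | a.(c.c.0 + b.a.0) :: ··a··> v13, ··a··> v17
  v10 = (c.c.0 + (0 | 0 + 0 | 0)) | (0 | 0 | 0\{b,c}) | a.0 :: ··a··> v18, ··c··> v19
  v11 = (c.c.0 + (0 | 0 + 0 | 0)) | (0 | 0 | 0\{b,c}) | c.0 :: ··c··> v18, ··c··> v20
  v12 = c.0 | (0 | 0 | 0\{b,c}) | (c.c.0 + b.a.0) :: ··b··> v19, ··c··> v20, ··c··> v21
  v13 = 0 | (0 | 0 | 0\{b,c}) | a.(c.c.0 + b.a.0) :: ··a··> v21
  v14 = (c.c.0 + (0 | 0 + 0 | 0)) | a.(0 | 0 | 0\{b,c}) | 0 :: ··a··> v18, ··c··> v22
  v15 = c.0 | a.(0 | 0 | 0\{b,c}) | a.0 :: ··a··> v19, ··a··> v22, ··c··> v23
  v16 = c.0 | a.(0 | 0 | 0\{b,c}) | c.0 :: ··a··> v20, ··c··> v22, ··c··> v24
  v17 = 0 | a.(0 | 0 | 0\{b,c}) | (c.c.0 + b.a.0) :: ··a··> v21, ··b··> v23, ··c··> v24
  v18 = (c.c.0 + (0 | 0 + 0 | 0)) | (0 | 0 | 0\{b,c}) | 0 :: ··c··> v25
  v19 = c.0 | (0 | 0 | 0\{b,c}) | a.0 :: ··a··> v25, ··c··> v26
  v20 = c.0 | (0 | 0 | 0\{b,c}) | c.0 :: ··c··> v25, ··c··> v27
  v21 = 0 | (0 | 0 | 0\{b,c}) | (c.c.0 + b.a.0) :: ··b··> v26, ··c··> v27
  v22 = c.0 | a.(0 | 0 | 0\{b,c}) | 0 :: ··a··> v25, ··c··> v28
  v23 = 0 | a.(0 | 0 | 0\{b,c}) | a.0 :: ··a··> v26, ··a··> v28
  v24 = 0 | a.(0 | 0 | 0\{b,c}) | c.0 :: ··a··> v27, ··c··> v28
  v25 = c.0 | (0 | 0 | 0\{b,c}) | 0 :: ··c··> v29
  v26 = 0 | (0 | 0 | 0\{b,c}) | a.0 :: ··a··> v29
  v27 = 0 | (0 | 0 | 0\{b,c}) | c.0 :: ··c··> v29
  v28 = 0 | a.(0 | 0 | 0\{b,c}) | 0 :: ··a··> v29
  v29 = 0 | (0 | 0 | 0\{b,c}) | 0 :: (no moves)
Run σ = ⟨cb⟩ on P: start {u0}
  after c @ step 1: {u3}
  after b @ step 2: {u9}
  ✓ P
Run σ = ⟨cb⟩ on Q: start {v0}
  after c @ step 1: {v3}
  after b @ step 2: no successor for Q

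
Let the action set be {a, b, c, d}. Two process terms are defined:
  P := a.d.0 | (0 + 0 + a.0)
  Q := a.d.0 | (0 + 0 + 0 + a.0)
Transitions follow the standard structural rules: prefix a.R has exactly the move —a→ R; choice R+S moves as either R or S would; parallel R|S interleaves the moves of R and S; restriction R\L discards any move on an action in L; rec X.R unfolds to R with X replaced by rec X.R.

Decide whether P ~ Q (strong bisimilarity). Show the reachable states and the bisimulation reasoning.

Reachable graph of P (6 states):
  p0 = a.d.0 | (0 + 0 + a.0) | -a-> p1, -a-> p2
  p1 = a.d.0 | 0 | -a-> p3
  p2 = d.0 | (0 + 0 + a.0) | -a-> p3, -d-> p4
  p3 = d.0 | 0 | -d-> p5
  p4 = 0 | (0 + 0 + a.0) | -a-> p5
  p5 = 0 | 0 | deadlocked
Reachable graph of Q (6 states):
  q0 = a.d.0 | (0 + 0 + 0 + a.0) | -a-> q1, -a-> q2
  q1 = a.d.0 | 0 | -a-> q3
  q2 = d.0 | (0 + 0 + 0 + a.0) | -a-> q3, -d-> q4
  q3 = d.0 | 0 | -d-> q5
  q4 = 0 | (0 + 0 + 0 + a.0) | -a-> q5
  q5 = 0 | 0 | deadlocked
Coarsest stable partition (strong bisimilarity classes):
  B0 = {p0, q0}
  B1 = {p1, q1}
  B2 = {p3, q3}
  B3 = {p5, q5}
  B4 = {p2, q2}
  B5 = {p4, q4}
p0 ∈ B0, q0 ∈ B0 → same block

YES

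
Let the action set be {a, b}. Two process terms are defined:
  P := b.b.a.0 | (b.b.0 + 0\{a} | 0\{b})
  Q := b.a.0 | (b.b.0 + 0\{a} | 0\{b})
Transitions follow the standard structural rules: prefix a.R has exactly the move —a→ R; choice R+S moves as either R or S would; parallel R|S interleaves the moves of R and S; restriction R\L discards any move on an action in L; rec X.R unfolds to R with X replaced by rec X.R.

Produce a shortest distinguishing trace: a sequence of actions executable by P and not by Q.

bbbb

Reachable graph of P (12 states):
  s0 = b.b.a.0 | (b.b.0 + 0\{a} | 0\{b}) :: --b--▸ s1, --b--▸ s2
  s1 = b.a.0 | (b.b.0 + 0\{a} | 0\{b}) :: --b--▸ s3, --b--▸ s4
  s2 = b.b.a.0 | b.0 :: --b--▸ s4, --b--▸ s5
  s3 = a.0 | (b.b.0 + 0\{a} | 0\{b}) :: --a--▸ s6, --b--▸ s7
  s4 = b.a.0 | b.0 :: --b--▸ s7, --b--▸ s8
  s5 = b.b.a.0 | 0 :: --b--▸ s8
  s6 = 0 | (b.b.0 + 0\{a} | 0\{b}) :: --b--▸ s9
  s7 = a.0 | b.0 :: --a--▸ s9, --b--▸ s10
  s8 = b.a.0 | 0 :: --b--▸ s10
  s9 = 0 | b.0 :: --b--▸ s11
  s10 = a.0 | 0 :: --a--▸ s11
  s11 = 0 | 0 :: ∅
Reachable graph of Q (9 states):
  t0 = b.a.0 | (b.b.0 + 0\{a} | 0\{b}) :: --b--▸ t1, --b--▸ t2
  t1 = a.0 | (b.b.0 + 0\{a} | 0\{b}) :: --a--▸ t3, --b--▸ t4
  t2 = b.a.0 | b.0 :: --b--▸ t4, --b--▸ t5
  t3 = 0 | (b.b.0 + 0\{a} | 0\{b}) :: --b--▸ t6
  t4 = a.0 | b.0 :: --a--▸ t6, --b--▸ t7
  t5 = b.a.0 | 0 :: --b--▸ t7
  t6 = 0 | b.0 :: --b--▸ t8
  t7 = a.0 | 0 :: --a--▸ t8
  t8 = 0 | 0 :: ∅
Run σ = ⟨bbbb⟩ on P: start {s0}
  after b @ step 1: {s1, s2}
  after b @ step 2: {s3, s4, s5}
  after b @ step 3: {s7, s8}
  after b @ step 4: {s10}
  P completes σ.
Run σ = ⟨bbbb⟩ on Q: start {t0}
  after b @ step 1: {t1, t2}
  after b @ step 2: {t4, t5}
  after b @ step 3: {t7}
  after b @ step 4: ∅ (Q stuck)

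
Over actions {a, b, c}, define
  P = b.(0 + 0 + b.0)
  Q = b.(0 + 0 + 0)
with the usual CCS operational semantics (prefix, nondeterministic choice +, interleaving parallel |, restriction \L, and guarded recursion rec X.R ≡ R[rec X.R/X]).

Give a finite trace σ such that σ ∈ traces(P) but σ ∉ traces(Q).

Reachable graph of P (3 states):
  u0 = b.(0 + 0 + b.0) → --b--▸ u1
  u1 = 0 + 0 + b.0 → --b--▸ u2
  u2 = 0 → (no moves)
Reachable graph of Q (2 states):
  v0 = b.(0 + 0 + 0) → --b--▸ v1
  v1 = 0 + 0 + 0 → (no moves)
Executing bb from P (initial set {u0}):
  [1] b ⇒ {u1}
  [2] b ⇒ {u2}
  — P admits the full trace.
Executing bb from Q (initial set {v0}):
  [1] b ⇒ {v1}
  [2] b ⇒ ∅  — Q cannot continue

bb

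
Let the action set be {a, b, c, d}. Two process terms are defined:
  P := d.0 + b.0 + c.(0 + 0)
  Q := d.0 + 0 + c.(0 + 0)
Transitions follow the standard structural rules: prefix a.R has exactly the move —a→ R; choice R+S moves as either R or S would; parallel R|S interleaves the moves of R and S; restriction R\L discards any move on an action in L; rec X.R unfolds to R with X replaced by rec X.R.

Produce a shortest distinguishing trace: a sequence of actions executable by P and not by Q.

b

P's transition system — 3 states:
  m0 = d.0 + b.0 + c.(0 + 0) :: —b→ m1, —c→ m2, —d→ m1
  m1 = 0 :: (no moves)
  m2 = 0 + 0 :: (no moves)
Q's transition system — 3 states:
  n0 = d.0 + 0 + c.(0 + 0) :: —c→ n1, —d→ n2
  n1 = 0 + 0 :: (no moves)
  n2 = 0 :: (no moves)
Trace ⟨b⟩ through P, begin at {m0}:
  after b @ step 1: {m1}
  P completes σ.
Trace ⟨b⟩ through Q, begin at {n0}:
  after b @ step 1: no successor for Q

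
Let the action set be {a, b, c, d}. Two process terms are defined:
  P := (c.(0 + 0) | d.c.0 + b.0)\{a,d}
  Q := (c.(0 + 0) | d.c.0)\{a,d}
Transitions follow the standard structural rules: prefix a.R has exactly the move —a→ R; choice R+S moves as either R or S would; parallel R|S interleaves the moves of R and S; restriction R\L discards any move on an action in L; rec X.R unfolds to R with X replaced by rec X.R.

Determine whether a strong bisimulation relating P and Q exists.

Reachable graph of P (3 states):
  u0 = (c.(0 + 0) | d.c.0 + b.0)\{a,d} ⊢ --b--▸ u1, --c--▸ u2
  u1 = 0\{a,d} ⊢ ∅
  u2 = ((0 + 0) | d.c.0)\{a,d} ⊢ ∅
Reachable graph of Q (2 states):
  v0 = (c.(0 + 0) | d.c.0)\{a,d} ⊢ --c--▸ v1
  v1 = ((0 + 0) | d.c.0)\{a,d} ⊢ ∅
Partition-refinement fixed point:
  B0 = {u0}
  B1 = {u1, u2, v1}
  B2 = {v0}
u0 ∈ B0, v0 ∈ B2 → different blocks

P ≁ Q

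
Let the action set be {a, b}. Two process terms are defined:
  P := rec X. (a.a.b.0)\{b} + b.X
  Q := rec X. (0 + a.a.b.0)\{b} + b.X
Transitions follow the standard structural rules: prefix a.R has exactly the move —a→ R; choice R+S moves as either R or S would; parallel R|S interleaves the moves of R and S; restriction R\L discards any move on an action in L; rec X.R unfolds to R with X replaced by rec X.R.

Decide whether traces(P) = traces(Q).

P's transition system — 3 states:
  s0 = rec X. (a.a.b.0)\{b} + b.X | =a=> s1, =b=> s0
  s1 = (a.b.0)\{b} | =a=> s2
  s2 = (b.0)\{b} | ∅
Q's transition system — 3 states:
  t0 = rec X. (0 + a.a.b.0)\{b} + b.X | =a=> t1, =b=> t0
  t1 = (a.b.0)\{b} | =a=> t2
  t2 = (b.0)\{b} | ∅
Bisimilarity quotient blocks:
  B0 = {s0, t0}
  B1 = {s1, t1}
  B2 = {s2, t2}
s0 ∈ B0, t0 ∈ B0 → same block
Bisimilar ⇒ trace-equivalent.

trace-equivalent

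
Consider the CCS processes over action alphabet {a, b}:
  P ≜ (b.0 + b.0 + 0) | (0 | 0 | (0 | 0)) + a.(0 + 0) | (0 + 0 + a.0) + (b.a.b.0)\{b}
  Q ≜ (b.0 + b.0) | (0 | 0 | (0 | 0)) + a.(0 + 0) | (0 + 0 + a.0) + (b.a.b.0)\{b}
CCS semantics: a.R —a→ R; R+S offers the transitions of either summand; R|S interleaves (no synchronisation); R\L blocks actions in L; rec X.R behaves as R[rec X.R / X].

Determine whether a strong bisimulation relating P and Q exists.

Reachable graph of P (5 states):
  u0 = (b.0 + b.0 + 0) | (0 | 0 | (0 | 0)) + a.(0 + 0) | (0 + 0 + a.0) + (b.a.b.0)\{b} :: -a-> u1, -a-> u2, -b-> u3
  u1 = (0 + 0) | (0 + 0 + a.0) :: -a-> u4
  u2 = a.(0 + 0) | 0 :: -a-> u4
  u3 = 0 | (0 | 0 | (0 | 0)) :: deadlocked
  u4 = (0 + 0) | 0 :: deadlocked
Reachable graph of Q (5 states):
  v0 = (b.0 + b.0) | (0 | 0 | (0 | 0)) + a.(0 + 0) | (0 + 0 + a.0) + (b.a.b.0)\{b} :: -a-> v1, -a-> v2, -b-> v3
  v1 = (0 + 0) | (0 + 0 + a.0) :: -a-> v4
  v2 = a.(0 + 0) | 0 :: -a-> v4
  v3 = 0 | (0 | 0 | (0 | 0)) :: deadlocked
  v4 = (0 + 0) | 0 :: deadlocked
Coarsest stable partition (strong bisimilarity classes):
  B0 = {u0, v0}
  B1 = {u1, u2, v1, v2}
  B2 = {u3, u4, v3, v4}
u0 ∈ B0, v0 ∈ B0 → same block

bisimilar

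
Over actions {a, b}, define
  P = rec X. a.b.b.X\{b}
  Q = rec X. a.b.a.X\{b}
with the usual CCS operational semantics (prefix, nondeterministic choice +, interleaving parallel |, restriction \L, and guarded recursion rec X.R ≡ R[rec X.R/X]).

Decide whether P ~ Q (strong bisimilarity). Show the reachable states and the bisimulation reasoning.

P ≁ Q

P's transition system — 5 states:
  s0 = rec X. a.b.b.X\{b} has moves ··a··> s1
  s1 = b.b.(rec X. a.b.b.X\{b})\{b} has moves ··b··> s2
  s2 = b.(rec X. a.b.b.X\{b})\{b} has moves ··b··> s3
  s3 = (rec X. a.b.b.X\{b})\{b} has moves ··a··> s4
  s4 = (b.b.(rec X. a.b.b.X\{b})\{b})\{b} has moves deadlocked
Q's transition system — 5 states:
  t0 = rec X. a.b.a.X\{b} has moves ··a··> t1
  t1 = b.a.(rec X. a.b.a.X\{b})\{b} has moves ··b··> t2
  t2 = a.(rec X. a.b.a.X\{b})\{b} has moves ··a··> t3
  t3 = (rec X. a.b.a.X\{b})\{b} has moves ··a··> t4
  t4 = (b.a.(rec X. a.b.a.X\{b})\{b})\{b} has moves deadlocked
Coarsest stable partition (strong bisimilarity classes):
  B0 = {s0}
  B1 = {s1}
  B2 = {s2}
  B3 = {s3, t3}
  B4 = {s4, t4}
  B5 = {t0}
  B6 = {t1}
  B7 = {t2}
s0 ∈ B0, t0 ∈ B5 → different blocks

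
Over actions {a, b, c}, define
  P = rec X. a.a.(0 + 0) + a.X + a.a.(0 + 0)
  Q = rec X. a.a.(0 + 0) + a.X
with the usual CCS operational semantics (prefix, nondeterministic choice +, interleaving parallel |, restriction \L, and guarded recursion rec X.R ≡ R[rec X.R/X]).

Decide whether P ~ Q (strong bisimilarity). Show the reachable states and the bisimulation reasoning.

LTS(P): 3 reachable states
  p0 = rec X. a.a.(0 + 0) + a.X + a.a.(0 + 0) has moves ··a··> p0, ··a··> p1
  p1 = a.(0 + 0) has moves ··a··> p2
  p2 = 0 + 0 has moves (no moves)
LTS(Q): 3 reachable states
  q0 = rec X. a.a.(0 + 0) + a.X has moves ··a··> q0, ··a··> q1
  q1 = a.(0 + 0) has moves ··a··> q2
  q2 = 0 + 0 has moves (no moves)
Partition-refinement fixed point:
  B0 = {p0, q0}
  B1 = {p1, q1}
  B2 = {p2, q2}
p0 ∈ B0, q0 ∈ B0 → same block

bisimilar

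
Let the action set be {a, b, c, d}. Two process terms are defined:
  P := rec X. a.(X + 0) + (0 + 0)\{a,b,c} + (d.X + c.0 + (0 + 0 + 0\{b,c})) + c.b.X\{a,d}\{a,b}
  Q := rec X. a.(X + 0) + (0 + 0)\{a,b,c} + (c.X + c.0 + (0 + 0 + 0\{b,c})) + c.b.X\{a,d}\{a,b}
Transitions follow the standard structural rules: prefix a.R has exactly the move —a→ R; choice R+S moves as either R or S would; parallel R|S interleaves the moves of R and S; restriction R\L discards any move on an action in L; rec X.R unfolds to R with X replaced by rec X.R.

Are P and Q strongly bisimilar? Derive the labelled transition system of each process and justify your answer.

LTS(P): 7 reachable states
  m0 = rec X. a.(X + 0) + (0 + 0)\{a,b,c} + (d.X + c.0 + (0 + 0 + 0\{b,c})) + c.b.X\{a,d}\{a,b} → -a-> m1, -c-> m2, -c-> m3, -d-> m0
  m1 = (rec X. a.(X + 0) + (0 + 0)\{a,b,c} + (d.X + c.0 + (0 + 0 + 0\{b,c})) + c.b.X\{a,d}\{a,b}) + 0 → -a-> m1, -c-> m2, -c-> m3, -d-> m0
  m2 = 0 → deadlocked
  m3 = b.(rec X. a.(X + 0) + (0 + 0)\{a,b,c} + (d.X + c.0 + (0 + 0 + 0\{b,c})) + c.b.X\{a,d}\{a,b})\{a,d}\{a,b} → -b-> m4
  m4 = (rec X. a.(X + 0) + (0 + 0)\{a,b,c} + (d.X + c.0 + (0 + 0 + 0\{b,c})) + c.b.X\{a,d}\{a,b})\{a,d}\{a,b} → -c-> m5, -c-> m6
  m5 = (b.(rec X. a.(X + 0) + (0 + 0)\{a,b,c} + (d.X + c.0 + (0 + 0 + 0\{b,c})) + c.b.X\{a,d}\{a,b})\{a,d}\{a,b})\{a,d}\{a,b} → deadlocked
  m6 = 0\{a,d}\{a,b} → deadlocked
LTS(Q): 7 reachable states
  n0 = rec X. a.(X + 0) + (0 + 0)\{a,b,c} + (c.X + c.0 + (0 + 0 + 0\{b,c})) + c.b.X\{a,d}\{a,b} → -a-> n1, -c-> n0, -c-> n2, -c-> n3
  n1 = (rec X. a.(X + 0) + (0 + 0)\{a,b,c} + (c.X + c.0 + (0 + 0 + 0\{b,c})) + c.b.X\{a,d}\{a,b}) + 0 → -a-> n1, -c-> n0, -c-> n2, -c-> n3
  n2 = 0 → deadlocked
  n3 = b.(rec X. a.(X + 0) + (0 + 0)\{a,b,c} + (c.X + c.0 + (0 + 0 + 0\{b,c})) + c.b.X\{a,d}\{a,b})\{a,d}\{a,b} → -b-> n4
  n4 = (rec X. a.(X + 0) + (0 + 0)\{a,b,c} + (c.X + c.0 + (0 + 0 + 0\{b,c})) + c.b.X\{a,d}\{a,b})\{a,d}\{a,b} → -c-> n4, -c-> n5, -c-> n6
  n5 = (b.(rec X. a.(X + 0) + (0 + 0)\{a,b,c} + (c.X + c.0 + (0 + 0 + 0\{b,c})) + c.b.X\{a,d}\{a,b})\{a,d}\{a,b})\{a,d}\{a,b} → deadlocked
  n6 = 0\{a,d}\{a,b} → deadlocked
Bisimilarity quotient blocks:
  B0 = {m0, m1}
  B1 = {m3}
  B2 = {m4}
  B3 = {m2, m5, m6, n2, n5, n6}
  B4 = {n0, n1}
  B5 = {n3}
  B6 = {n4}
m0 ∈ B0, n0 ∈ B4 → different blocks

NO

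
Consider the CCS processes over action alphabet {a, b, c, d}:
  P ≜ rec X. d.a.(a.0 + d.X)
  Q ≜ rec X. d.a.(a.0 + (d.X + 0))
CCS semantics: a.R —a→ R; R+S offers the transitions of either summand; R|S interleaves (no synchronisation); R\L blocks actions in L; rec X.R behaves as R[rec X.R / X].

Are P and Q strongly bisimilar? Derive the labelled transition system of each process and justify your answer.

P's transition system — 4 states:
  s0 = rec X. d.a.(a.0 + d.X) | =d=> s1
  s1 = a.(a.0 + d.(rec X. d.a.(a.0 + d.X))) | =a=> s2
  s2 = a.0 + d.(rec X. d.a.(a.0 + d.X)) | =a=> s3, =d=> s0
  s3 = 0 | ·
Q's transition system — 4 states:
  t0 = rec X. d.a.(a.0 + (d.X + 0)) | =d=> t1
  t1 = a.(a.0 + (d.(rec X. d.a.(a.0 + (d.X + 0))) + 0)) | =a=> t2
  t2 = a.0 + (d.(rec X. d.a.(a.0 + (d.X + 0))) + 0) | =a=> t3, =d=> t0
  t3 = 0 | ·
Partition-refinement fixed point:
  B0 = {s0, t0}
  B1 = {s1, t1}
  B2 = {s2, t2}
  B3 = {s3, t3}
s0 ∈ B0, t0 ∈ B0 → same block

bisimilar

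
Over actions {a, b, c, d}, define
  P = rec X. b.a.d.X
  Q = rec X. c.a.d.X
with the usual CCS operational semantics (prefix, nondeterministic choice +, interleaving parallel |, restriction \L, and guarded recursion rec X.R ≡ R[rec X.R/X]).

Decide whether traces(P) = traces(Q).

trace-distinct — witness ⟨b⟩

Reachable graph of P (3 states):
  p0 = rec X. b.a.d.X | ··b··> p1
  p1 = a.d.(rec X. b.a.d.X) | ··a··> p2
  p2 = d.(rec X. b.a.d.X) | ··d··> p0
Reachable graph of Q (3 states):
  q0 = rec X. c.a.d.X | ··c··> q1
  q1 = a.d.(rec X. c.a.d.X) | ··a··> q2
  q2 = d.(rec X. c.a.d.X) | ··d··> q0
Trace ⟨b⟩ through P, begin at {p0}:
  [1] b ⇒ {p1}
  P completes σ.
Trace ⟨b⟩ through Q, begin at {q0}:
  [1] b ⇒ no successor for Q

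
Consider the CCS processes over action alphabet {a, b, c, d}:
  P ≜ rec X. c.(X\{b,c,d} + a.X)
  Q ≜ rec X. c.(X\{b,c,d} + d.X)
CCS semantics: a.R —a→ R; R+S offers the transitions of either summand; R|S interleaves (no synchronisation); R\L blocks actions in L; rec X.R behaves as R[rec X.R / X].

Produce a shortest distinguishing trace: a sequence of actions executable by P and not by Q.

LTS(P): 2 reachable states
  s0 = rec X. c.(X\{b,c,d} + a.X) :: --c--▸ s1
  s1 = (rec X. c.(X\{b,c,d} + a.X))\{b,c,d} + a.(rec X. c.(X\{b,c,d} + a.X)) :: --a--▸ s0
LTS(Q): 2 reachable states
  t0 = rec X. c.(X\{b,c,d} + d.X) :: --c--▸ t1
  t1 = (rec X. c.(X\{b,c,d} + d.X))\{b,c,d} + d.(rec X. c.(X\{b,c,d} + d.X)) :: --d--▸ t0
Executing ca from P (initial set {s0}):
  step 1 (c): {s1}
  step 2 (a): {s0}
  — P admits the full trace.
Executing ca from Q (initial set {t0}):
  step 1 (c): {t1}
  step 2 (a): ∅ (Q stuck)

ca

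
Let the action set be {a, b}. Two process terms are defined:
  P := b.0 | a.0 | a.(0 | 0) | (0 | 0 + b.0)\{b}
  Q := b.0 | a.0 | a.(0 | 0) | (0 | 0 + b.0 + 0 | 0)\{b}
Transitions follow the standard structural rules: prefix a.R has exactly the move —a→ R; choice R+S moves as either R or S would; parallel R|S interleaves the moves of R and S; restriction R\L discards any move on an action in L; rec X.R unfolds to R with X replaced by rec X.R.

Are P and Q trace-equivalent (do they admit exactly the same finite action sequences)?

LTS(P): 8 reachable states
  m0 = b.0 | a.0 | a.(0 | 0) | (0 | 0 + b.0)\{b} | -a-> m1, -a-> m2, -b-> m3
  m1 = b.0 | 0 | a.(0 | 0) | (0 | 0 + b.0)\{b} | -a-> m4, -b-> m5
  m2 = b.0 | a.0 | (0 | 0) | (0 | 0 + b.0)\{b} | -a-> m4, -b-> m6
  m3 = 0 | a.0 | a.(0 | 0) | (0 | 0 + b.0)\{b} | -a-> m5, -a-> m6
  m4 = b.0 | 0 | (0 | 0) | (0 | 0 + b.0)\{b} | -b-> m7
  m5 = 0 | 0 | a.(0 | 0) | (0 | 0 + b.0)\{b} | -a-> m7
  m6 = 0 | a.0 | (0 | 0) | (0 | 0 + b.0)\{b} | -a-> m7
  m7 = 0 | 0 | (0 | 0) | (0 | 0 + b.0)\{b} | ·
LTS(Q): 8 reachable states
  n0 = b.0 | a.0 | a.(0 | 0) | (0 | 0 + b.0 + 0 | 0)\{b} | -a-> n1, -a-> n2, -b-> n3
  n1 = b.0 | 0 | a.(0 | 0) | (0 | 0 + b.0 + 0 | 0)\{b} | -a-> n4, -b-> n5
  n2 = b.0 | a.0 | (0 | 0) | (0 | 0 + b.0 + 0 | 0)\{b} | -a-> n4, -b-> n6
  n3 = 0 | a.0 | a.(0 | 0) | (0 | 0 + b.0 + 0 | 0)\{b} | -a-> n5, -a-> n6
  n4 = b.0 | 0 | (0 | 0) | (0 | 0 + b.0 + 0 | 0)\{b} | -b-> n7
  n5 = 0 | 0 | a.(0 | 0) | (0 | 0 + b.0 + 0 | 0)\{b} | -a-> n7
  n6 = 0 | a.0 | (0 | 0) | (0 | 0 + b.0 + 0 | 0)\{b} | -a-> n7
  n7 = 0 | 0 | (0 | 0) | (0 | 0 + b.0 + 0 | 0)\{b} | ·
Partition-refinement fixed point:
  B0 = {m0, n0}
  B1 = {m3, n3}
  B2 = {m5, m6, n5, n6}
  B3 = {m7, n7}
  B4 = {m1, m2, n1, n2}
  B5 = {m4, n4}
m0 ∈ B0, n0 ∈ B0 → same block
Bisimilar ⇒ trace-equivalent.

trace-equivalent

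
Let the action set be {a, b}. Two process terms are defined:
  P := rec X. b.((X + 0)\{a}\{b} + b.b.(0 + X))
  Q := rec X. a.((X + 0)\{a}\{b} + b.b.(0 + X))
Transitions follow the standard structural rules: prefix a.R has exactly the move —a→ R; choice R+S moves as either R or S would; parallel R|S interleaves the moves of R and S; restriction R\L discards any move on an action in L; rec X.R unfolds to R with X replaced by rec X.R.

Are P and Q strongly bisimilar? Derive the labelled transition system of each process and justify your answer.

Reachable graph of P (4 states):
  u0 = rec X. b.((X + 0)\{a}\{b} + b.b.(0 + X)) | -b-> u1
  u1 = ((rec X. b.((X + 0)\{a}\{b} + b.b.(0 + X))) + 0)\{a}\{b} + b.b.(0 + (rec X. b.((X + 0)\{a}\{b} + b.b.(0 + X)))) | -b-> u2
  u2 = b.(0 + (rec X. b.((X + 0)\{a}\{b} + b.b.(0 + X)))) | -b-> u3
  u3 = 0 + (rec X. b.((X + 0)\{a}\{b} + b.b.(0 + X))) | -b-> u1
Reachable graph of Q (4 states):
  v0 = rec X. a.((X + 0)\{a}\{b} + b.b.(0 + X)) | -a-> v1
  v1 = ((rec X. a.((X + 0)\{a}\{b} + b.b.(0 + X))) + 0)\{a}\{b} + b.b.(0 + (rec X. a.((X + 0)\{a}\{b} + b.b.(0 + X)))) | -b-> v2
  v2 = b.(0 + (rec X. a.((X + 0)\{a}\{b} + b.b.(0 + X)))) | -b-> v3
  v3 = 0 + (rec X. a.((X + 0)\{a}\{b} + b.b.(0 + X))) | -a-> v1
Coarsest stable partition (strong bisimilarity classes):
  B0 = {u0, u1, u2, u3}
  B1 = {v0, v3}
  B2 = {v1}
  B3 = {v2}
u0 ∈ B0, v0 ∈ B1 → different blocks

P ≁ Q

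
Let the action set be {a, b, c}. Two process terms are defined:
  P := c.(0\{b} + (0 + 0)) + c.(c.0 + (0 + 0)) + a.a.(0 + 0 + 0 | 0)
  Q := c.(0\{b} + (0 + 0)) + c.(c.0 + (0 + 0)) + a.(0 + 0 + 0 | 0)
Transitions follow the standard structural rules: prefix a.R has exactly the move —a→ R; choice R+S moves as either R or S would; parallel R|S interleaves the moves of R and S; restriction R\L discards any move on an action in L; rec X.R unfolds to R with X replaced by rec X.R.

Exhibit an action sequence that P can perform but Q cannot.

Reachable graph of P (6 states):
  p0 = c.(0\{b} + (0 + 0)) + c.(c.0 + (0 + 0)) + a.a.(0 + 0 + 0 | 0) ⊢ =a=> p1, =c=> p2, =c=> p3
  p1 = a.(0 + 0 + 0 | 0) ⊢ =a=> p4
  p2 = 0\{b} + (0 + 0) ⊢ (no moves)
  p3 = c.0 + (0 + 0) ⊢ =c=> p5
  p4 = 0 + 0 + 0 | 0 ⊢ (no moves)
  p5 = 0 ⊢ (no moves)
Reachable graph of Q (5 states):
  q0 = c.(0\{b} + (0 + 0)) + c.(c.0 + (0 + 0)) + a.(0 + 0 + 0 | 0) ⊢ =a=> q1, =c=> q2, =c=> q3
  q1 = 0 + 0 + 0 | 0 ⊢ (no moves)
  q2 = 0\{b} + (0 + 0) ⊢ (no moves)
  q3 = c.0 + (0 + 0) ⊢ =c=> q4
  q4 = 0 ⊢ (no moves)
Run σ = ⟨aa⟩ on P: start {p0}
  step 1 (a): {p1}
  step 2 (a): {p4}
  ✓ P
Run σ = ⟨aa⟩ on Q: start {q0}
  step 1 (a): {q1}
  step 2 (a): no successor for Q

aa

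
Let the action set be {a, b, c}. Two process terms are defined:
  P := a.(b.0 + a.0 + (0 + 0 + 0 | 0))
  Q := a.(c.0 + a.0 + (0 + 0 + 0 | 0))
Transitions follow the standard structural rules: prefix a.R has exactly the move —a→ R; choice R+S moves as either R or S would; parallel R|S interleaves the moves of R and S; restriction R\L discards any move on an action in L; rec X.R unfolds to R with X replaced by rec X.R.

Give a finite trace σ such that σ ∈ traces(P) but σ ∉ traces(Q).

LTS(P): 3 reachable states
  u0 = a.(b.0 + a.0 + (0 + 0 + 0 | 0)) :: -a-> u1
  u1 = b.0 + a.0 + (0 + 0 + 0 | 0) :: -a-> u2, -b-> u2
  u2 = 0 :: ∅
LTS(Q): 3 reachable states
  v0 = a.(c.0 + a.0 + (0 + 0 + 0 | 0)) :: -a-> v1
  v1 = c.0 + a.0 + (0 + 0 + 0 | 0) :: -a-> v2, -c-> v2
  v2 = 0 :: ∅
Trace ⟨ab⟩ through P, begin at {u0}:
  [1] a ⇒ {u1}
  [2] b ⇒ {u2}
  P completes σ.
Trace ⟨ab⟩ through Q, begin at {v0}:
  [1] a ⇒ {v1}
  [2] b ⇒ no successor for Q

ab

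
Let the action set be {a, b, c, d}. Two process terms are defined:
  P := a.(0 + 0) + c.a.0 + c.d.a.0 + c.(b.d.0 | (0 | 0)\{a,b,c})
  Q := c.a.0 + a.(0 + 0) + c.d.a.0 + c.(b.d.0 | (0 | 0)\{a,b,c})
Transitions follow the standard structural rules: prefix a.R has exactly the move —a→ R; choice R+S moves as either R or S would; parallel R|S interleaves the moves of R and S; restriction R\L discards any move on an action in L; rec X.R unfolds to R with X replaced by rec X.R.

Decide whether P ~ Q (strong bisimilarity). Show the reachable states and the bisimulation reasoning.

bisimilar

Reachable graph of P (8 states):
  m0 = a.(0 + 0) + c.a.0 + c.d.a.0 + c.(b.d.0 | (0 | 0)\{a,b,c}) | --a--▸ m1, --c--▸ m2, --c--▸ m3, --c--▸ m4
  m1 = 0 + 0 | deadlocked
  m2 = a.0 | --a--▸ m5
  m3 = b.d.0 | (0 | 0)\{a,b,c} | --b--▸ m6
  m4 = d.a.0 | --d--▸ m2
  m5 = 0 | deadlocked
  m6 = d.0 | (0 | 0)\{a,b,c} | --d--▸ m7
  m7 = 0 | (0 | 0)\{a,b,c} | deadlocked
Reachable graph of Q (8 states):
  n0 = c.a.0 + a.(0 + 0) + c.d.a.0 + c.(b.d.0 | (0 | 0)\{a,b,c}) | --a--▸ n1, --c--▸ n2, --c--▸ n3, --c--▸ n4
  n1 = 0 + 0 | deadlocked
  n2 = a.0 | --a--▸ n5
  n3 = b.d.0 | (0 | 0)\{a,b,c} | --b--▸ n6
  n4 = d.a.0 | --d--▸ n2
  n5 = 0 | deadlocked
  n6 = d.0 | (0 | 0)\{a,b,c} | --d--▸ n7
  n7 = 0 | (0 | 0)\{a,b,c} | deadlocked
Bisimilarity quotient blocks:
  B0 = {m0, n0}
  B1 = {m1, m5, m7, n1, n5, n7}
  B2 = {m4, n4}
  B3 = {m2, n2}
  B4 = {m3, n3}
  B5 = {m6, n6}
m0 ∈ B0, n0 ∈ B0 → same block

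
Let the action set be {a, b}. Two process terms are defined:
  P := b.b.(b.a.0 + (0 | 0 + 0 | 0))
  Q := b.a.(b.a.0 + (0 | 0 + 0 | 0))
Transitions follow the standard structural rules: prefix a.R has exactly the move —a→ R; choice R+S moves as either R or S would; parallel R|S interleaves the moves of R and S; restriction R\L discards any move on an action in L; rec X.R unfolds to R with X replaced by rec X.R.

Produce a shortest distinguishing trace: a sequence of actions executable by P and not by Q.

LTS(P): 5 reachable states
  u0 = b.b.(b.a.0 + (0 | 0 + 0 | 0)) | —b→ u1
  u1 = b.(b.a.0 + (0 | 0 + 0 | 0)) | —b→ u2
  u2 = b.a.0 + (0 | 0 + 0 | 0) | —b→ u3
  u3 = a.0 | —a→ u4
  u4 = 0 | ∅
LTS(Q): 5 reachable states
  v0 = b.a.(b.a.0 + (0 | 0 + 0 | 0)) | —b→ v1
  v1 = a.(b.a.0 + (0 | 0 + 0 | 0)) | —a→ v2
  v2 = b.a.0 + (0 | 0 + 0 | 0) | —b→ v3
  v3 = a.0 | —a→ v4
  v4 = 0 | ∅
Run σ = ⟨bb⟩ on P: start {u0}
  [1] b ⇒ {u1}
  [2] b ⇒ {u2}
  ✓ P
Run σ = ⟨bb⟩ on Q: start {v0}
  [1] b ⇒ {v1}
  [2] b ⇒ ∅  — Q cannot continue

bb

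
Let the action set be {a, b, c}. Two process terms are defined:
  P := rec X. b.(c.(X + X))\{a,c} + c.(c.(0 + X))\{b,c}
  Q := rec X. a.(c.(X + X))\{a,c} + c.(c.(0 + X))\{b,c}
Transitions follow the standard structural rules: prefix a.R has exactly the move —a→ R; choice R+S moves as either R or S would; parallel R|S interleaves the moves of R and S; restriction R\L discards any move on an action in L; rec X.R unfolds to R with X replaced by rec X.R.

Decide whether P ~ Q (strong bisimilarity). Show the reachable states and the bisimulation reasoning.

Reachable graph of P (3 states):
  m0 = rec X. b.(c.(X + X))\{a,c} + c.(c.(0 + X))\{b,c} → ··b··> m1, ··c··> m2
  m1 = (c.((rec X. b.(c.(X + X))\{a,c} + c.(c.(0 + X))\{b,c}) + (rec X. b.(c.(X + X))\{a,c} + c.(c.(0 + X))\{b,c})))\{a,c} → ·
  m2 = (c.(0 + (rec X. b.(c.(X + X))\{a,c} + c.(c.(0 + X))\{b,c})))\{b,c} → ·
Reachable graph of Q (3 states):
  n0 = rec X. a.(c.(X + X))\{a,c} + c.(c.(0 + X))\{b,c} → ··a··> n1, ··c··> n2
  n1 = (c.((rec X. a.(c.(X + X))\{a,c} + c.(c.(0 + X))\{b,c}) + (rec X. a.(c.(X + X))\{a,c} + c.(c.(0 + X))\{b,c})))\{a,c} → ·
  n2 = (c.(0 + (rec X. a.(c.(X + X))\{a,c} + c.(c.(0 + X))\{b,c})))\{b,c} → ·
Coarsest stable partition (strong bisimilarity classes):
  B0 = {m0}
  B1 = {m1, m2, n1, n2}
  B2 = {n0}
m0 ∈ B0, n0 ∈ B2 → different blocks

NO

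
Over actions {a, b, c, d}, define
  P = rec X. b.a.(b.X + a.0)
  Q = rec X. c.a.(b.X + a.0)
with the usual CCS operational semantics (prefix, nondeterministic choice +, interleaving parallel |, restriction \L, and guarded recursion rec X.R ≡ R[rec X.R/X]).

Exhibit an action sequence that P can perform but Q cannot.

Reachable graph of P (4 states):
  p0 = rec X. b.a.(b.X + a.0) has moves —b→ p1
  p1 = a.(b.(rec X. b.a.(b.X + a.0)) + a.0) has moves —a→ p2
  p2 = b.(rec X. b.a.(b.X + a.0)) + a.0 has moves —a→ p3, —b→ p0
  p3 = 0 has moves ∅
Reachable graph of Q (4 states):
  q0 = rec X. c.a.(b.X + a.0) has moves —c→ q1
  q1 = a.(b.(rec X. c.a.(b.X + a.0)) + a.0) has moves —a→ q2
  q2 = b.(rec X. c.a.(b.X + a.0)) + a.0 has moves —a→ q3, —b→ q0
  q3 = 0 has moves ∅
Run σ = ⟨b⟩ on P: start {p0}
  [1] b ⇒ {p1}
  P completes σ.
Run σ = ⟨b⟩ on Q: start {q0}
  [1] b ⇒ ∅  — Q cannot continue

b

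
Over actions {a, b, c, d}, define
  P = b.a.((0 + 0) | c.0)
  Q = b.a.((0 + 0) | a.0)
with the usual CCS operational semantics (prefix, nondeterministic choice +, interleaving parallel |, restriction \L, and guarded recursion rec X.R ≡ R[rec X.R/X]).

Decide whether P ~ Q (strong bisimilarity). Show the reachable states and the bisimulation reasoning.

P ≁ Q

Reachable graph of P (4 states):
  u0 = b.a.((0 + 0) | c.0) → --b--▸ u1
  u1 = a.((0 + 0) | c.0) → --a--▸ u2
  u2 = (0 + 0) | c.0 → --c--▸ u3
  u3 = (0 + 0) | 0 → ∅
Reachable graph of Q (4 states):
  v0 = b.a.((0 + 0) | a.0) → --b--▸ v1
  v1 = a.((0 + 0) | a.0) → --a--▸ v2
  v2 = (0 + 0) | a.0 → --a--▸ v3
  v3 = (0 + 0) | 0 → ∅
Bisimilarity quotient blocks:
  B0 = {u0}
  B1 = {u1}
  B2 = {u2}
  B3 = {u3, v3}
  B4 = {v0}
  B5 = {v1}
  B6 = {v2}
u0 ∈ B0, v0 ∈ B4 → different blocks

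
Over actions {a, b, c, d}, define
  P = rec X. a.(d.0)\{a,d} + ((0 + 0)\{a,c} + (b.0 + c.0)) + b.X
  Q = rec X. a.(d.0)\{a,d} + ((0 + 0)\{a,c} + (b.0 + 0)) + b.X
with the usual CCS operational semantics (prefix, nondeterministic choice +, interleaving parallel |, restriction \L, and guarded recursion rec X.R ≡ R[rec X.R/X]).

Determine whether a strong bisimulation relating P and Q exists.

LTS(P): 3 reachable states
  u0 = rec X. a.(d.0)\{a,d} + ((0 + 0)\{a,c} + (b.0 + c.0)) + b.X has moves -a-> u1, -b-> u0, -b-> u2, -c-> u2
  u1 = (d.0)\{a,d} has moves ·
  u2 = 0 has moves ·
LTS(Q): 3 reachable states
  v0 = rec X. a.(d.0)\{a,d} + ((0 + 0)\{a,c} + (b.0 + 0)) + b.X has moves -a-> v1, -b-> v0, -b-> v2
  v1 = (d.0)\{a,d} has moves ·
  v2 = 0 has moves ·
Coarsest stable partition (strong bisimilarity classes):
  B0 = {u0}
  B1 = {u1, u2, v1, v2}
  B2 = {v0}
u0 ∈ B0, v0 ∈ B2 → different blocks

NO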